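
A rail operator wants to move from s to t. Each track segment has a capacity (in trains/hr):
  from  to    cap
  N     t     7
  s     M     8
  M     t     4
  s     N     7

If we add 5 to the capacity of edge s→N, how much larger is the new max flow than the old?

0

Original max flow = 11.
Even with extra capacity on s→N, another cut of capacity 11 remains binding.
New max flow = 11. Increase = 0.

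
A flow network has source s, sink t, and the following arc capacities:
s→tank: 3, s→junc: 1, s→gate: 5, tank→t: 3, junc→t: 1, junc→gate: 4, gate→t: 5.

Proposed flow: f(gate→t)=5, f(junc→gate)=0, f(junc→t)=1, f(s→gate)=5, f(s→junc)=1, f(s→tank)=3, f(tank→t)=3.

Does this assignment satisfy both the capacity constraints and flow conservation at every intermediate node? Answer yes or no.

Every edge has 0 ≤ f(e) ≤ cap(e).
At each intermediate node, inflow equals outflow.

Yes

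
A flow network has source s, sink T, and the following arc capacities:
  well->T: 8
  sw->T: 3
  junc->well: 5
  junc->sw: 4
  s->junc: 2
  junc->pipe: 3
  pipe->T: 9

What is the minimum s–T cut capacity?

Max flow = 2 (via 1 augmenting path).
In the residual at optimum, the set reachable from s is {s}.
Cut edges: s->junc (cap 2). Sum = 2.

2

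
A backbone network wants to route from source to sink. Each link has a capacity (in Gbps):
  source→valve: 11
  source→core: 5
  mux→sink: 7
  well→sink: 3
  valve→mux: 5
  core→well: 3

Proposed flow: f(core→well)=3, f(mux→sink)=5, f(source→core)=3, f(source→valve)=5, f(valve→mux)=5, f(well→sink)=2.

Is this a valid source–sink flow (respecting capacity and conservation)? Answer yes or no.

Conservation fails at well: inflow 3 ≠ outflow 2.

No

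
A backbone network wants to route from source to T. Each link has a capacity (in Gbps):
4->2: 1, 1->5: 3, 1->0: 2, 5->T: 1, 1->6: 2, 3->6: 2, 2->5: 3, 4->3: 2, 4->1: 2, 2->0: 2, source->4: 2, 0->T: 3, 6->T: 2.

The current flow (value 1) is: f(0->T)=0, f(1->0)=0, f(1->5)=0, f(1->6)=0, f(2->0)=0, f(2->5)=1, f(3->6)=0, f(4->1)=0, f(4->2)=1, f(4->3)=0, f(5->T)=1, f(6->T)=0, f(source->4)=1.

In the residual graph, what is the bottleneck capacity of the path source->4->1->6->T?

1

Residual capacities along the path: source->4: 1, 4->1: 2, 1->6: 2, 6->T: 2.
Minimum is 1.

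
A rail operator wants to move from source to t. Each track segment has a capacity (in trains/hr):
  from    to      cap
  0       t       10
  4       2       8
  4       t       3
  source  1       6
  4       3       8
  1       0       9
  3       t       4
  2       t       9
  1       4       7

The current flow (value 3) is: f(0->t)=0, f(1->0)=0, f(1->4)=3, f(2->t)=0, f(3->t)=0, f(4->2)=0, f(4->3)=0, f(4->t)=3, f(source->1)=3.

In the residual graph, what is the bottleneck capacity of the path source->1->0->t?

Residual capacities along the path: source->1: 3, 1->0: 9, 0->t: 10.
Minimum is 3.

3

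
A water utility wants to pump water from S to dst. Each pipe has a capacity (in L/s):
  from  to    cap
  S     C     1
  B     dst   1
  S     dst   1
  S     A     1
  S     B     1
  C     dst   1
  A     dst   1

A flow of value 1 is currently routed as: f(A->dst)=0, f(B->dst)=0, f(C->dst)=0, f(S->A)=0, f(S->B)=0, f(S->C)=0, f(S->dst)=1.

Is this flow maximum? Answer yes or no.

Residual path S->A->dst has bottleneck 1 > 0.
Pushing 1 along it raises the flow to 2, so the given flow is not maximum.

No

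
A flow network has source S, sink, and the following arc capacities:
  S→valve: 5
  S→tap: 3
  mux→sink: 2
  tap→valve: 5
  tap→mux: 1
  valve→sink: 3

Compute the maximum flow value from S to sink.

Augment S→valve→sink: bottleneck 3. Total 3.
Augment S→tap→mux→sink: bottleneck 1. Total 4.
No augmenting path remains in the residual graph.

4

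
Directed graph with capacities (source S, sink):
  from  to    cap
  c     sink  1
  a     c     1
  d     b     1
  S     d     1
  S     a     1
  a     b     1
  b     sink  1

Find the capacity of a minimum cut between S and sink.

2

Max flow = 2 (via 2 augmenting paths).
In the residual at optimum, the set reachable from S is {S}.
Cut edges: S→d (cap 1), S→a (cap 1). Sum = 2.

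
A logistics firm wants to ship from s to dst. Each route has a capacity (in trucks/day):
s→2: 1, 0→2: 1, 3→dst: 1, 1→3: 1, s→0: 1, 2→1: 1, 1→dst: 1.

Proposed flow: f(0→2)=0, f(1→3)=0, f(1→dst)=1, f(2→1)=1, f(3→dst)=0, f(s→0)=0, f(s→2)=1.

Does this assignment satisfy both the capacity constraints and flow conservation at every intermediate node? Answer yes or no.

Every edge has 0 ≤ f(e) ≤ cap(e).
At each intermediate node, inflow equals outflow.

Yes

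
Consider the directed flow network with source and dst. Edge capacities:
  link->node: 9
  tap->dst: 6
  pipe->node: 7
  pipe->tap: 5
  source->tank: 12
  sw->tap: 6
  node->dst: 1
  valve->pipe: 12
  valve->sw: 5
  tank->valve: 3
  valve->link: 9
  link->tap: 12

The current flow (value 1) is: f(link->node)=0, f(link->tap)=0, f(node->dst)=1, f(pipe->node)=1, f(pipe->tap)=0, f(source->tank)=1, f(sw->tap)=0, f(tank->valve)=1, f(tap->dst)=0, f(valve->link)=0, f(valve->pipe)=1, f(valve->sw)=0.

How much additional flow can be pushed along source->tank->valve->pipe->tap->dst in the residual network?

Residual capacities along the path: source->tank: 11, tank->valve: 2, valve->pipe: 11, pipe->tap: 5, tap->dst: 6.
Minimum is 2.

2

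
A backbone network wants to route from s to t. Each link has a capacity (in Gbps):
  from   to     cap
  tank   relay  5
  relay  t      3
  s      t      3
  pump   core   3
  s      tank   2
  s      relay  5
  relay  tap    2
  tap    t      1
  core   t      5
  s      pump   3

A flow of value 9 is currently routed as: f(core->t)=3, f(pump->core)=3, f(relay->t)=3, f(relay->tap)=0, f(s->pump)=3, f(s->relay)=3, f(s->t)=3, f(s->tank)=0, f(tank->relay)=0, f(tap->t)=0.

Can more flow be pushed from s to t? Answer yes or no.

Residual path s->relay->tap->t has bottleneck 1 > 0.
Pushing 1 along it raises the flow to 10, so the given flow is not maximum.

Yes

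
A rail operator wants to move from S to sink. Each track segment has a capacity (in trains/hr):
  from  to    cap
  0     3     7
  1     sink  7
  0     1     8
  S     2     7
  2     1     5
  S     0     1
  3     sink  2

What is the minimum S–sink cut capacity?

6

Max flow = 6 (via 2 augmenting paths).
In the residual at optimum, the set reachable from S is {2, S}.
Cut edges: S->0 (cap 1), 2->1 (cap 5). Sum = 6.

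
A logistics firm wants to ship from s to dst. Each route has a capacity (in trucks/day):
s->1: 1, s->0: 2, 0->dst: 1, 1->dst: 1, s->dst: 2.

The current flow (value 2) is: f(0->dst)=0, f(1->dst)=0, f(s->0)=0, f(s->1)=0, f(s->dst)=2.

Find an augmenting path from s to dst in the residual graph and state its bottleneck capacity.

Residual along s->1->dst: s->1: 1, 1->dst: 1.
Bottleneck = min = 1.

s->1->dst, bottleneck 1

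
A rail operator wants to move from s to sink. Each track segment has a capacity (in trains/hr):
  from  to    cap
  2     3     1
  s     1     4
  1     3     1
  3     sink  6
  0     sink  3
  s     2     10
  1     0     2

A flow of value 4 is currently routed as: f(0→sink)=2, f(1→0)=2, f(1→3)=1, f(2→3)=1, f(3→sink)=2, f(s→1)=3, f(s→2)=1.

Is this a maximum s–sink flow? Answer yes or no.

Residual reachable from s: {1, 2, s}; sink is not reachable.
Saturated cut: 2→3, 1→3, 1→0 with total capacity 4 = current flow value. Flow is maximum.

Yes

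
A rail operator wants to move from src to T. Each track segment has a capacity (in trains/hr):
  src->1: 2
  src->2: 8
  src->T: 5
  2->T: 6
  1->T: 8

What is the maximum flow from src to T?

13

Augment src->T: bottleneck 5. Total 5.
Augment src->1->T: bottleneck 2. Total 7.
Augment src->2->T: bottleneck 6. Total 13.
No augmenting path remains in the residual graph.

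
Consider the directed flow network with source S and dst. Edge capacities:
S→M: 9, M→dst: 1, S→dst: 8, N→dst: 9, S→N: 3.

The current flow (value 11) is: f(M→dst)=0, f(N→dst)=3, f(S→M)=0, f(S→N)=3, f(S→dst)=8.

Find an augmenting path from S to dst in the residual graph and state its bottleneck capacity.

Residual along S→M→dst: S→M: 9, M→dst: 1.
Bottleneck = min = 1.

S→M→dst, bottleneck 1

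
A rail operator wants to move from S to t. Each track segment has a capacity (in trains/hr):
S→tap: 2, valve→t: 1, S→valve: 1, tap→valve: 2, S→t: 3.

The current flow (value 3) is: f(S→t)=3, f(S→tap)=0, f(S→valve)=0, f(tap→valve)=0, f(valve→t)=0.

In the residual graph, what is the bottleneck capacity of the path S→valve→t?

1

Residual capacities along the path: S→valve: 1, valve→t: 1.
Minimum is 1.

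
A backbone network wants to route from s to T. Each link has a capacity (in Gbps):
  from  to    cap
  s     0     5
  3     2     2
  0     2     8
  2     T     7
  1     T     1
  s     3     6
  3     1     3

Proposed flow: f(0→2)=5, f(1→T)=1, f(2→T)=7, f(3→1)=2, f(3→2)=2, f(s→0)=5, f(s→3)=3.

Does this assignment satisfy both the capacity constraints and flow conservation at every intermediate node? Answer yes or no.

No

Conservation fails at 3: inflow 3 ≠ outflow 4.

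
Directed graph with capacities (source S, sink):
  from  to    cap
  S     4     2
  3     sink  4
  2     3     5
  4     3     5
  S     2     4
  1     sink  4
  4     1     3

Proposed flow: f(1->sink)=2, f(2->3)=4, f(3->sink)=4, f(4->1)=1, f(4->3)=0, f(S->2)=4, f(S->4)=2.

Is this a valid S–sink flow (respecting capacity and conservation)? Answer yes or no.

No

Conservation fails at 4: inflow 2 ≠ outflow 1.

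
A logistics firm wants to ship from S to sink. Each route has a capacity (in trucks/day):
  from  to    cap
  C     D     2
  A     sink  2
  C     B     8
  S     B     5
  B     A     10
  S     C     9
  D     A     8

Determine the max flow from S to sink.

Augment S→B→A→sink: bottleneck 2. Total 2.
No augmenting path remains in the residual graph.

2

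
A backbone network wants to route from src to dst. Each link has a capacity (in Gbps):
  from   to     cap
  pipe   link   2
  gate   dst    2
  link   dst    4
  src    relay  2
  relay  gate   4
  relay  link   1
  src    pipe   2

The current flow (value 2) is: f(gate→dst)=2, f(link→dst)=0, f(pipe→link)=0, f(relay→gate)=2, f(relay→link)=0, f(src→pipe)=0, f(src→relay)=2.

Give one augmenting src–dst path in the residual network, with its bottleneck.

src→pipe→link→dst, bottleneck 2

Residual along src→pipe→link→dst: src→pipe: 2, pipe→link: 2, link→dst: 4.
Bottleneck = min = 2.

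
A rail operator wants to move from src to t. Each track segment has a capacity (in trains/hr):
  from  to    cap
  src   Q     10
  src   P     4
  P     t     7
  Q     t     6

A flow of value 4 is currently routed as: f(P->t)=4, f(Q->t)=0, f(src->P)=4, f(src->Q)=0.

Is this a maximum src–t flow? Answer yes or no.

Residual path src->Q->t has bottleneck 6 > 0.
Pushing 6 along it raises the flow to 10, so the given flow is not maximum.

No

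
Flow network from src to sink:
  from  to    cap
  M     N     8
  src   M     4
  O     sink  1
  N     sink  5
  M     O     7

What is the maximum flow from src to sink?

Augment src→M→O→sink: bottleneck 1. Total 1.
Augment src→M→N→sink: bottleneck 3. Total 4.
No augmenting path remains in the residual graph.

4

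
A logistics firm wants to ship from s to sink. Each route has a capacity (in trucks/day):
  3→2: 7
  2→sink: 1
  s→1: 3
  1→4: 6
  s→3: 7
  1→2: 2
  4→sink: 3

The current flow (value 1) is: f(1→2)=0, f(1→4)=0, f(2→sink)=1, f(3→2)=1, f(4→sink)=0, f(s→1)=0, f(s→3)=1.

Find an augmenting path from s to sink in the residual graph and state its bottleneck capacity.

Residual along s→1→4→sink: s→1: 3, 1→4: 6, 4→sink: 3.
Bottleneck = min = 3.

s→1→4→sink, bottleneck 3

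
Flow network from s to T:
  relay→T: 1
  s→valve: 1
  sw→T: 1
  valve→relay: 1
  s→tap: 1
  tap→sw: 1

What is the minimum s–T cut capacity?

2

Max flow = 2 (via 2 augmenting paths).
In the residual at optimum, the set reachable from s is {s}.
Cut edges: s→valve (cap 1), s→tap (cap 1). Sum = 2.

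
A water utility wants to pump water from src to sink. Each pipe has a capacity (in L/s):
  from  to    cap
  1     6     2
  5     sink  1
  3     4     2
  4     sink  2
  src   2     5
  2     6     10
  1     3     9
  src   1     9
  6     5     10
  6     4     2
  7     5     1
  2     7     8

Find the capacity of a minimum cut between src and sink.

Max flow = 3 (via 2 augmenting paths).
In the residual at optimum, the set reachable from src is {1, 2, 3, 4, 5, 6, 7, src}.
Cut edges: 4→sink (cap 2), 5→sink (cap 1). Sum = 3.

3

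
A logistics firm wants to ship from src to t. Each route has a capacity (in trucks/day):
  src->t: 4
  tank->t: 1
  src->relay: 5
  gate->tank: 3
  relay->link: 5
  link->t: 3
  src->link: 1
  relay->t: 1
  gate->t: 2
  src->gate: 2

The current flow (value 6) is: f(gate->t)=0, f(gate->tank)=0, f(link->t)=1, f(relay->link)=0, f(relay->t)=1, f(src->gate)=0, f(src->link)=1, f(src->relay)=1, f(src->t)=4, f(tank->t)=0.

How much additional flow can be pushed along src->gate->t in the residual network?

2

Residual capacities along the path: src->gate: 2, gate->t: 2.
Minimum is 2.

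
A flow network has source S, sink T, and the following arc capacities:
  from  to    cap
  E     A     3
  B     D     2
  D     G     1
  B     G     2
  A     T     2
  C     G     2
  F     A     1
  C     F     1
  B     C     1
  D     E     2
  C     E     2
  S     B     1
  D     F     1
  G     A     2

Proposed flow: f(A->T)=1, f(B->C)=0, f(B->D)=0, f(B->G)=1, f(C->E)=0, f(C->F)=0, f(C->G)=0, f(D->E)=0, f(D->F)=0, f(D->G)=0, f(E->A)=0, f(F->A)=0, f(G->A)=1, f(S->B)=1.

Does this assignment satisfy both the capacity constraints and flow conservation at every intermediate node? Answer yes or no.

Yes

Every edge has 0 ≤ f(e) ≤ cap(e).
At each intermediate node, inflow equals outflow.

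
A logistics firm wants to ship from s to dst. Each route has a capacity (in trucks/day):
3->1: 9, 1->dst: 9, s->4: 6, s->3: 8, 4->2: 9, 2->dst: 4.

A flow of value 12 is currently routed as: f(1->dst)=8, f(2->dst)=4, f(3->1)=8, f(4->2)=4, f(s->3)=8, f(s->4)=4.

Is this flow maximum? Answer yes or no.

Yes

Residual reachable from s: {2, 4, s}; dst is not reachable.
Saturated cut: s->3, 2->dst with total capacity 12 = current flow value. Flow is maximum.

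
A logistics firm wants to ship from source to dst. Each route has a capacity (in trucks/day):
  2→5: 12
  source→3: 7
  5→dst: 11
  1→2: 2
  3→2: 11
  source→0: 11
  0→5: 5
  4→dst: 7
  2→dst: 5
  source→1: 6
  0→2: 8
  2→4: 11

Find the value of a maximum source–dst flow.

Augment source→3→2→dst: bottleneck 5. Total 5.
Augment source→0→5→dst: bottleneck 5. Total 10.
Augment source→3→2→5→dst: bottleneck 2. Total 12.
Augment source→0→2→5→dst: bottleneck 4. Total 16.
Augment source→0→2→4→dst: bottleneck 2. Total 18.
Augment source→1→2→4→dst: bottleneck 2. Total 20.
No augmenting path remains in the residual graph.

20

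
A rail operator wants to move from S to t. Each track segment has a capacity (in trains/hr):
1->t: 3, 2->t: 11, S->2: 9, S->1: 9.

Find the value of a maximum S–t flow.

Augment S->2->t: bottleneck 9. Total 9.
Augment S->1->t: bottleneck 3. Total 12.
No augmenting path remains in the residual graph.

12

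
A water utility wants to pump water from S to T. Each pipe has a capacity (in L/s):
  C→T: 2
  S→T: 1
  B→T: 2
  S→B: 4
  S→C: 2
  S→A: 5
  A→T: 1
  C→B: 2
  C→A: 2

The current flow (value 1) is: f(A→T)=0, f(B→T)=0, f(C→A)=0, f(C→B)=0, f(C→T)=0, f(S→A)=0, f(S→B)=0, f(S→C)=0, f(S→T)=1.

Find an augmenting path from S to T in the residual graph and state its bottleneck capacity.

Residual along S→C→T: S→C: 2, C→T: 2.
Bottleneck = min = 2.

S→C→T, bottleneck 2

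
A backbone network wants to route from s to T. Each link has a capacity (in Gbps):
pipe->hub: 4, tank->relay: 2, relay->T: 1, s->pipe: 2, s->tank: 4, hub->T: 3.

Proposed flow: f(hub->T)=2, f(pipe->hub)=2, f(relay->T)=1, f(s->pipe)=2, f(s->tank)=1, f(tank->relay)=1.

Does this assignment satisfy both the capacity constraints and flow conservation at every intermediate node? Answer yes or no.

Yes

Every edge has 0 ≤ f(e) ≤ cap(e).
At each intermediate node, inflow equals outflow.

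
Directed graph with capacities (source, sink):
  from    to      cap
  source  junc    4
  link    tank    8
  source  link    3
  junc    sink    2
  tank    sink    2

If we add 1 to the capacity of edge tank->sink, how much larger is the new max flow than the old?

1

Original max flow = 4.
After raising cap(tank->sink), augmenting paths through that edge carry 1 more unit.
New max flow = 5. Increase = 1.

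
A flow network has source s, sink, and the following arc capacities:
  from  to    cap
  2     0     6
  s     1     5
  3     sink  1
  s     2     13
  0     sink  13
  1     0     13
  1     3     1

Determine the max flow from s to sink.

Augment s→1→3→sink: bottleneck 1. Total 1.
Augment s→1→0→sink: bottleneck 4. Total 5.
Augment s→2→0→sink: bottleneck 6. Total 11.
No augmenting path remains in the residual graph.

11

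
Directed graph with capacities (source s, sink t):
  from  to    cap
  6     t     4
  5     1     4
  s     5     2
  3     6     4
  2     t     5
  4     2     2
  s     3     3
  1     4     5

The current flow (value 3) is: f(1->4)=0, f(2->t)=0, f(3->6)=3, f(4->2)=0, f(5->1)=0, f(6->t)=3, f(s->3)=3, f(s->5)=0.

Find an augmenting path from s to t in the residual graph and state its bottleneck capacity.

s->5->1->4->2->t, bottleneck 2

Residual along s->5->1->4->2->t: s->5: 2, 5->1: 4, 1->4: 5, 4->2: 2, 2->t: 5.
Bottleneck = min = 2.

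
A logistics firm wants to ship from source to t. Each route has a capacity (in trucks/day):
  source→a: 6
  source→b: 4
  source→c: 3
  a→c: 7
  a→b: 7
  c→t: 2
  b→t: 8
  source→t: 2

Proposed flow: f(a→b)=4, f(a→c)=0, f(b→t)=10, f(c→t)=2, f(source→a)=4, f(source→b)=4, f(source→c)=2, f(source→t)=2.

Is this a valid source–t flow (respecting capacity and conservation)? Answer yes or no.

No

Capacity violated on b→t: flow 10 > capacity 8.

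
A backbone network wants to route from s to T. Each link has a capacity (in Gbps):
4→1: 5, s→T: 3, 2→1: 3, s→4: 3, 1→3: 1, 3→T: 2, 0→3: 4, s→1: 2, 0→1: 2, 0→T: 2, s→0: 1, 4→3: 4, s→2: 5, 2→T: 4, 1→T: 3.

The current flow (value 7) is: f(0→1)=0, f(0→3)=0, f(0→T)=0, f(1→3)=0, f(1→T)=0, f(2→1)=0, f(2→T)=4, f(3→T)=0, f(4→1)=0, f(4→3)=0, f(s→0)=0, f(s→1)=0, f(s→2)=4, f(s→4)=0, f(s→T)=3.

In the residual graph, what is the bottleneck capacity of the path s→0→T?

Residual capacities along the path: s→0: 1, 0→T: 2.
Minimum is 1.

1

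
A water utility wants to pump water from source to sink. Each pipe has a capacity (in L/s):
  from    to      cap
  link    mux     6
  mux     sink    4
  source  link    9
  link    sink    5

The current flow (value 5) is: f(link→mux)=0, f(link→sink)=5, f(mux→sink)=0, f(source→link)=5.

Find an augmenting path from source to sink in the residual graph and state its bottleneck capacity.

Residual along source→link→mux→sink: source→link: 4, link→mux: 6, mux→sink: 4.
Bottleneck = min = 4.

source→link→mux→sink, bottleneck 4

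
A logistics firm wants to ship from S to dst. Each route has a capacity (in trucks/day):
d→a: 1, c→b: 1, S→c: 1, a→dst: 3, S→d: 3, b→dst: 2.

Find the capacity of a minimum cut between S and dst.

2

Max flow = 2 (via 2 augmenting paths).
In the residual at optimum, the set reachable from S is {S, d}.
Cut edges: d→a (cap 1), S→c (cap 1). Sum = 2.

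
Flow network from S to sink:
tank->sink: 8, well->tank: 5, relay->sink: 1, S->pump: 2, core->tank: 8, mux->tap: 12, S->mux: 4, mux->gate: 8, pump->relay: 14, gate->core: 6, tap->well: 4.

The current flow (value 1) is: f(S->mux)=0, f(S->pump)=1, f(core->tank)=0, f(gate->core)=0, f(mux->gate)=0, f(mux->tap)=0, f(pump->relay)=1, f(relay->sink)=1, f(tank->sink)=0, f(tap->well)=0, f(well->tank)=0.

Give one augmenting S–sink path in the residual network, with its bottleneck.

S->mux->gate->core->tank->sink, bottleneck 4

Residual along S->mux->gate->core->tank->sink: S->mux: 4, mux->gate: 8, gate->core: 6, core->tank: 8, tank->sink: 8.
Bottleneck = min = 4.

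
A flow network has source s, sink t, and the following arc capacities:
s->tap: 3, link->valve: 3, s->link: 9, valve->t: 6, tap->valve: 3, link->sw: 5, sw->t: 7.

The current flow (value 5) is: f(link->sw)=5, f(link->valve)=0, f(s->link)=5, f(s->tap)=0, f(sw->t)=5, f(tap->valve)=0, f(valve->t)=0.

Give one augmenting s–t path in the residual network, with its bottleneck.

Residual along s->link->valve->t: s->link: 4, link->valve: 3, valve->t: 6.
Bottleneck = min = 3.

s->link->valve->t, bottleneck 3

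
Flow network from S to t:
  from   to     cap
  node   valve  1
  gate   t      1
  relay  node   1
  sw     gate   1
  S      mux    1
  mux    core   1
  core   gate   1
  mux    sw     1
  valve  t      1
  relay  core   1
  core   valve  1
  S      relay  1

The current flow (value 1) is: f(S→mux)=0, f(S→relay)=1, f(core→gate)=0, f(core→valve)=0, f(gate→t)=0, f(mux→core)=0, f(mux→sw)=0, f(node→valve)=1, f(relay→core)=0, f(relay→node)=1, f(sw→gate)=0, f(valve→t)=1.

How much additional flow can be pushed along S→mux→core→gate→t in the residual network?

1

Residual capacities along the path: S→mux: 1, mux→core: 1, core→gate: 1, gate→t: 1.
Minimum is 1.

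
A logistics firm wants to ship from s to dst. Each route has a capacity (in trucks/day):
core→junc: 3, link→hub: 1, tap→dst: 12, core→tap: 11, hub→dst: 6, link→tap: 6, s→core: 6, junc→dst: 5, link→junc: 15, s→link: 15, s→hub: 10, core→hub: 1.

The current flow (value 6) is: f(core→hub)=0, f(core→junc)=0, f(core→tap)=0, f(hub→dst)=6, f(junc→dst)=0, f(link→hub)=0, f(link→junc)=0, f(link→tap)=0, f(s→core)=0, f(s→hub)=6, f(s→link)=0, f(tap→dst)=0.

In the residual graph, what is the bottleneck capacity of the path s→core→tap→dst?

6

Residual capacities along the path: s→core: 6, core→tap: 11, tap→dst: 12.
Minimum is 6.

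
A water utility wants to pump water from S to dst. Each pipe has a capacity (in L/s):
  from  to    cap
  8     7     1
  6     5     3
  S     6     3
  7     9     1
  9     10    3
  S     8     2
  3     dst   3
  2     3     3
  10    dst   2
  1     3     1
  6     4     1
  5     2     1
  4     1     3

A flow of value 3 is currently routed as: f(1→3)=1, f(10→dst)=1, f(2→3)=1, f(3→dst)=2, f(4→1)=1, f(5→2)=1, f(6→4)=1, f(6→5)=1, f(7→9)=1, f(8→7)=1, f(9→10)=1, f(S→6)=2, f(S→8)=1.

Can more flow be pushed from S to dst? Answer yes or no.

No

Residual reachable from S: {5, 6, 8, S}; dst is not reachable.
Saturated cut: 5→2, 6→4, 8→7 with total capacity 3 = current flow value. Flow is maximum.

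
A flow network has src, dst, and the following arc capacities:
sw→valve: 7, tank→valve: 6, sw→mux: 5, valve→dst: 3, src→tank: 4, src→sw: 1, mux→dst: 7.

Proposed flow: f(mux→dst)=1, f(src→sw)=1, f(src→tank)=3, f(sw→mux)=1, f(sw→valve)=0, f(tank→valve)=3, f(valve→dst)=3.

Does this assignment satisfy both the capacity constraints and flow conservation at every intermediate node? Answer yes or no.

Yes

Every edge has 0 ≤ f(e) ≤ cap(e).
At each intermediate node, inflow equals outflow.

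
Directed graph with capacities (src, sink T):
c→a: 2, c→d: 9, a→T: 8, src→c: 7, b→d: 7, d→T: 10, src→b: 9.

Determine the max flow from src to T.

12

Augment src→c→a→T: bottleneck 2. Total 2.
Augment src→c→d→T: bottleneck 5. Total 7.
Augment src→b→d→T: bottleneck 5. Total 12.
No augmenting path remains in the residual graph.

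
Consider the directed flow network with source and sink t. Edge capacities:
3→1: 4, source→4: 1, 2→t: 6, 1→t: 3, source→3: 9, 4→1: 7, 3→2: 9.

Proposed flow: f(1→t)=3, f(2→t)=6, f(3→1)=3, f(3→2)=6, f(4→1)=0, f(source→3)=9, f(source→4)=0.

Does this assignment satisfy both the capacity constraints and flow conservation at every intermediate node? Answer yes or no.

Yes

Every edge has 0 ≤ f(e) ≤ cap(e).
At each intermediate node, inflow equals outflow.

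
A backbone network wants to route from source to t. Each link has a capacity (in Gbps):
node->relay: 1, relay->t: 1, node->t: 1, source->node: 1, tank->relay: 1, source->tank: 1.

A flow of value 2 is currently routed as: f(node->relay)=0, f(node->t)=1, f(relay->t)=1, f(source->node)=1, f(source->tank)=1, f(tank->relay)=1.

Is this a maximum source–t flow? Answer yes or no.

Yes

Residual reachable from source: {source}; t is not reachable.
Saturated cut: source->node, source->tank with total capacity 2 = current flow value. Flow is maximum.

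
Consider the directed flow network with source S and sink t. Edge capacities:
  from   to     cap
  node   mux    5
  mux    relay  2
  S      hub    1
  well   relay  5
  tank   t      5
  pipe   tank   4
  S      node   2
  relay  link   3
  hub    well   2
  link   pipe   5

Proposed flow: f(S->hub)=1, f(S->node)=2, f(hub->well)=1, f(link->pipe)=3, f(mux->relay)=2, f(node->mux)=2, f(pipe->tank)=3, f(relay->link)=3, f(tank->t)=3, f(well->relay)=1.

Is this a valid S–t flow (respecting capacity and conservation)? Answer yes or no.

Yes

Every edge has 0 ≤ f(e) ≤ cap(e).
At each intermediate node, inflow equals outflow.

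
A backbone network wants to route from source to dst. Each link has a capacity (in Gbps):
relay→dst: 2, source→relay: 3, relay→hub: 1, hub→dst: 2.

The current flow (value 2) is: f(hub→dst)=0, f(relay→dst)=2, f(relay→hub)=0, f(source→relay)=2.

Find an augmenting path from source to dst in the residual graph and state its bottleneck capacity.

Residual along source→relay→hub→dst: source→relay: 1, relay→hub: 1, hub→dst: 2.
Bottleneck = min = 1.

source→relay→hub→dst, bottleneck 1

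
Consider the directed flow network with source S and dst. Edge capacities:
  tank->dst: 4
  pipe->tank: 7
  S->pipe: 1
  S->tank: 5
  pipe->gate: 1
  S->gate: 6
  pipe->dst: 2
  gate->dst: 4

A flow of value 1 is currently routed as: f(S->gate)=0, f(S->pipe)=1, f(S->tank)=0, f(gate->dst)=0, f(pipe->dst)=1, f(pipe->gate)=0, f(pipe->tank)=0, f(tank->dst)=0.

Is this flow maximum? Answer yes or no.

Residual path S->gate->dst has bottleneck 4 > 0.
Pushing 4 along it raises the flow to 5, so the given flow is not maximum.

No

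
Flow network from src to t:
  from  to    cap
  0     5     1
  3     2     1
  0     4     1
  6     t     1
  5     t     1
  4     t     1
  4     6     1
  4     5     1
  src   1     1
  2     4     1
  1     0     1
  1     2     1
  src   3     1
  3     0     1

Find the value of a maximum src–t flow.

Augment src→3→0→4→t: bottleneck 1. Total 1.
Augment src→1→0→5→t: bottleneck 1. Total 2.
No augmenting path remains in the residual graph.

2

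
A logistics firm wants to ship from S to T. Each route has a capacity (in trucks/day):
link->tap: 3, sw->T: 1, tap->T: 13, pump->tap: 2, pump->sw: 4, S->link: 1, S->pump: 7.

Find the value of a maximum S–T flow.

Augment S->link->tap->T: bottleneck 1. Total 1.
Augment S->pump->tap->T: bottleneck 2. Total 3.
Augment S->pump->sw->T: bottleneck 1. Total 4.
No augmenting path remains in the residual graph.

4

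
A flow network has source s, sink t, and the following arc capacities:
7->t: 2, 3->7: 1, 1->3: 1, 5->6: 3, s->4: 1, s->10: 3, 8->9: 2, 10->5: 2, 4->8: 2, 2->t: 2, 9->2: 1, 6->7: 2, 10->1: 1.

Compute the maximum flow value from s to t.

Augment s->4->8->9->2->t: bottleneck 1. Total 1.
Augment s->10->5->6->7->t: bottleneck 2. Total 3.
No augmenting path remains in the residual graph.

3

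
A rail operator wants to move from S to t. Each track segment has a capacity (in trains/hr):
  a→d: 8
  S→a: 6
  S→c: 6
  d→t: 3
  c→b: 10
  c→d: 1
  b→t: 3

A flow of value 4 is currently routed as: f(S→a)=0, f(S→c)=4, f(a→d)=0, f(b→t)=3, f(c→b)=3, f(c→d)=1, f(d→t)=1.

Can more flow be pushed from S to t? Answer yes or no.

Yes

Residual path S→a→d→t has bottleneck 2 > 0.
Pushing 2 along it raises the flow to 6, so the given flow is not maximum.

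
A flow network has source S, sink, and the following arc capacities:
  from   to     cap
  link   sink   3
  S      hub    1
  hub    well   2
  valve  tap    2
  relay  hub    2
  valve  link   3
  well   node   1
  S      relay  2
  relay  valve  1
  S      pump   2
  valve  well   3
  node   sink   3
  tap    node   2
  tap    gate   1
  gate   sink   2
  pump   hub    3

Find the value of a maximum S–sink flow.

2

Augment S->relay->valve->link->sink: bottleneck 1. Total 1.
Augment S->hub->well->node->sink: bottleneck 1. Total 2.
No augmenting path remains in the residual graph.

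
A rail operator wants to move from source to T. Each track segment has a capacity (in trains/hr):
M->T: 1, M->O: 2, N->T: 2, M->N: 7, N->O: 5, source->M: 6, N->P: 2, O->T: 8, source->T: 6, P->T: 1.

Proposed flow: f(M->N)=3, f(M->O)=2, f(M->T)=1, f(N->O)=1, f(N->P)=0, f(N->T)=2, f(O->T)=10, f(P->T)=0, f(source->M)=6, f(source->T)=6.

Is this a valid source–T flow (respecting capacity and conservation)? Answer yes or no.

No

Capacity violated on O->T: flow 10 > capacity 8.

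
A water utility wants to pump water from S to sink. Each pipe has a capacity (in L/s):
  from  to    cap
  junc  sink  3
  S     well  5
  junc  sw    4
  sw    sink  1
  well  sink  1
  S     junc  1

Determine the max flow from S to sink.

2

Augment S->well->sink: bottleneck 1. Total 1.
Augment S->junc->sink: bottleneck 1. Total 2.
No augmenting path remains in the residual graph.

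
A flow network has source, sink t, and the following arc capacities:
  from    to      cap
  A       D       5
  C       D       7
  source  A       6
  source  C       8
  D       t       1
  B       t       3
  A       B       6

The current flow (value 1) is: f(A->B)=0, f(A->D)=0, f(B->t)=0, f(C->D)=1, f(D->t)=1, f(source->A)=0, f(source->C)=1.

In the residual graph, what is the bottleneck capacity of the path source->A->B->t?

Residual capacities along the path: source->A: 6, A->B: 6, B->t: 3.
Minimum is 3.

3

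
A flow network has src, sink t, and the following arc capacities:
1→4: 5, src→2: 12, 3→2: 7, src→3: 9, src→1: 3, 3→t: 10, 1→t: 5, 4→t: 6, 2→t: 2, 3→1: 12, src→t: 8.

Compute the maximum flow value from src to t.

Augment src→t: bottleneck 8. Total 8.
Augment src→3→t: bottleneck 9. Total 17.
Augment src→2→t: bottleneck 2. Total 19.
Augment src→1→t: bottleneck 3. Total 22.
No augmenting path remains in the residual graph.

22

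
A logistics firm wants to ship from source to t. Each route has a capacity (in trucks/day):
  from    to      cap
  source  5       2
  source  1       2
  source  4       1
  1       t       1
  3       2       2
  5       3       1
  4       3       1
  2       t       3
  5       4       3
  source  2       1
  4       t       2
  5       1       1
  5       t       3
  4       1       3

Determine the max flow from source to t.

5

Augment source->5->t: bottleneck 2. Total 2.
Augment source->4->t: bottleneck 1. Total 3.
Augment source->2->t: bottleneck 1. Total 4.
Augment source->1->t: bottleneck 1. Total 5.
No augmenting path remains in the residual graph.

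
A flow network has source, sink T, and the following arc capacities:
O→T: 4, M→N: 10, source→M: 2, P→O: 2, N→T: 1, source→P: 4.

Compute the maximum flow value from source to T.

3

Augment source→P→O→T: bottleneck 2. Total 2.
Augment source→M→N→T: bottleneck 1. Total 3.
No augmenting path remains in the residual graph.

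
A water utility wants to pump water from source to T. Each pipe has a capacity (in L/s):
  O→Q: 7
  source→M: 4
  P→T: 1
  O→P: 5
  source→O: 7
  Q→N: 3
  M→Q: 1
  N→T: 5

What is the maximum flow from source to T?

Augment source→O→P→T: bottleneck 1. Total 1.
Augment source→O→Q→N→T: bottleneck 3. Total 4.
No augmenting path remains in the residual graph.

4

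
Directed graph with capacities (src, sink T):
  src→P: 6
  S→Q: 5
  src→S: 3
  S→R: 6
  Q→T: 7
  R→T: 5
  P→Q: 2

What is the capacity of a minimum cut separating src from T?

5

Max flow = 5 (via 2 augmenting paths).
In the residual at optimum, the set reachable from src is {P, src}.
Cut edges: src→S (cap 3), P→Q (cap 2). Sum = 5.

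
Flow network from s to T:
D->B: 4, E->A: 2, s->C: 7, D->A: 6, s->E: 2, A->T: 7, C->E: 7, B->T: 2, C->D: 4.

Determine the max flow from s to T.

6

Augment s->E->A->T: bottleneck 2. Total 2.
Augment s->C->D->A->T: bottleneck 4. Total 6.
No augmenting path remains in the residual graph.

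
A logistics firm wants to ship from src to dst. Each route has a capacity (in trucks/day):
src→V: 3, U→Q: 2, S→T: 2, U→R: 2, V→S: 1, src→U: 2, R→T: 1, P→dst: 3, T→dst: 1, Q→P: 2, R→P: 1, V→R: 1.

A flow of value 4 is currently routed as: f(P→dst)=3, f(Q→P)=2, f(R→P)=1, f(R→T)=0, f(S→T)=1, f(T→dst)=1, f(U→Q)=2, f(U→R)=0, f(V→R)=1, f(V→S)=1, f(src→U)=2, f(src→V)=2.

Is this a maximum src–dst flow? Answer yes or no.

Yes

Residual reachable from src: {V, src}; dst is not reachable.
Saturated cut: src→U, V→S, V→R with total capacity 4 = current flow value. Flow is maximum.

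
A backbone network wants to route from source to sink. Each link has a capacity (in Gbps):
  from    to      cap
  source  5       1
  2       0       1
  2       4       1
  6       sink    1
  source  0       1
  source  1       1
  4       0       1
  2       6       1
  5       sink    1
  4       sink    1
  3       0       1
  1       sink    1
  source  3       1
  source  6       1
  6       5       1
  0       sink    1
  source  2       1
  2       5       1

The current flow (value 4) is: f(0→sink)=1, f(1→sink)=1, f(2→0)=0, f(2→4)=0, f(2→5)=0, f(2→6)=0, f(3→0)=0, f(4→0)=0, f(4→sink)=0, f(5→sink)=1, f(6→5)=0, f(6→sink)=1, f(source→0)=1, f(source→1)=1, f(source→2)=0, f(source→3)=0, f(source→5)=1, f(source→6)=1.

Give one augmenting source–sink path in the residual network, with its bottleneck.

source→2→4→sink, bottleneck 1

Residual along source→2→4→sink: source→2: 1, 2→4: 1, 4→sink: 1.
Bottleneck = min = 1.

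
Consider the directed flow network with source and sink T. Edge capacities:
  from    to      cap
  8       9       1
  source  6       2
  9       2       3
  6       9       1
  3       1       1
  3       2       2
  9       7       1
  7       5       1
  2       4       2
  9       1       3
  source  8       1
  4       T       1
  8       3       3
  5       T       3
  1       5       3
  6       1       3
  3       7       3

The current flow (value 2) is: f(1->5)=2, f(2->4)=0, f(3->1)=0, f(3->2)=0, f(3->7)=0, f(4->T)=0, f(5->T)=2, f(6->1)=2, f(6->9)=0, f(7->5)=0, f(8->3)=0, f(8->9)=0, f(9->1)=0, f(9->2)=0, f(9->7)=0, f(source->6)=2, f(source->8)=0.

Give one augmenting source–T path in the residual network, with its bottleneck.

Residual along source->8->3->2->4->T: source->8: 1, 8->3: 3, 3->2: 2, 2->4: 2, 4->T: 1.
Bottleneck = min = 1.

source->8->3->2->4->T, bottleneck 1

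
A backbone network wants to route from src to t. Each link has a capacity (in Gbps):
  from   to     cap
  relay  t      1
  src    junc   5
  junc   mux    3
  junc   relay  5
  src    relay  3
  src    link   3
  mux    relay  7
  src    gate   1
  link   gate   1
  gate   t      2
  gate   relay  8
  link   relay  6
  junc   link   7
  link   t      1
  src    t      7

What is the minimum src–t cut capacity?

11

Max flow = 11 (via 5 augmenting paths).
In the residual at optimum, the set reachable from src is {junc, link, mux, relay, src}.
Cut edges: src→gate (cap 1), src→t (cap 7), link→gate (cap 1), link→t (cap 1), relay→t (cap 1). Sum = 11.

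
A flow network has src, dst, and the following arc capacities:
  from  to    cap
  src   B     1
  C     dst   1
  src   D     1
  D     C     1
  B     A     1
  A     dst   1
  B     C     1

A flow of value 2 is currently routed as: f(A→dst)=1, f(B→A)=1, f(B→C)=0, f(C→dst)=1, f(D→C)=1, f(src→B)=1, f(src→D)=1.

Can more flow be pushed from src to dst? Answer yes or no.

Residual reachable from src: {src}; dst is not reachable.
Saturated cut: src→D, src→B with total capacity 2 = current flow value. Flow is maximum.

No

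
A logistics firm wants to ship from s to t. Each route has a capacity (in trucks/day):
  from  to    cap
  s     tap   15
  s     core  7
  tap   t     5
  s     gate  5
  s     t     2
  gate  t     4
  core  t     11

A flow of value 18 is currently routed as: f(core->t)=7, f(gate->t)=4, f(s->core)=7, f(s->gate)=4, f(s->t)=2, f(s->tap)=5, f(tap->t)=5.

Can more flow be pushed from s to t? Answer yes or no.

No

Residual reachable from s: {gate, s, tap}; t is not reachable.
Saturated cut: s->core, s->t, gate->t, tap->t with total capacity 18 = current flow value. Flow is maximum.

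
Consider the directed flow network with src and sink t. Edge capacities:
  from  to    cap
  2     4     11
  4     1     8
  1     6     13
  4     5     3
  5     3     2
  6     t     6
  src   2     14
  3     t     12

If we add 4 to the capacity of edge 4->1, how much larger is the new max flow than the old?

0

Original max flow = 8.
Edge 4->1 does not cross the min cut (source side {1, 2, 4, 5, 6, src}), so extra capacity there cannot help.
New max flow = 8. Increase = 0.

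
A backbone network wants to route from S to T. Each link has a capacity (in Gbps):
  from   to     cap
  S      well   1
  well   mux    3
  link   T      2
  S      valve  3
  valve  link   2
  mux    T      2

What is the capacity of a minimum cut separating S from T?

3

Max flow = 3 (via 2 augmenting paths).
In the residual at optimum, the set reachable from S is {S, valve}.
Cut edges: valve→link (cap 2), S→well (cap 1). Sum = 3.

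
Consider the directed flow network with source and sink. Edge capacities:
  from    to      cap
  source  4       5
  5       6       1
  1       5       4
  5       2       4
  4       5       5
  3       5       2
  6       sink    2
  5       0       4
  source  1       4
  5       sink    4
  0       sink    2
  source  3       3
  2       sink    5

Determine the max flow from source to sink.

11

Augment source→4→5→sink: bottleneck 4. Total 4.
Augment source→4→5→6→sink: bottleneck 1. Total 5.
Augment source→1→5→2→sink: bottleneck 4. Total 9.
Augment source→3→5→0→sink: bottleneck 2. Total 11.
No augmenting path remains in the residual graph.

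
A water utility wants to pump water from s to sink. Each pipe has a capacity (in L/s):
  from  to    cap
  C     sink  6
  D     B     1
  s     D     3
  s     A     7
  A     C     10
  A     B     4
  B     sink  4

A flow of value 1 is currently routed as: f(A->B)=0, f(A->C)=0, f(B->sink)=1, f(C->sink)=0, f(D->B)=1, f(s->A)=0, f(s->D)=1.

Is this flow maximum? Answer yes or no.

No

Residual path s->A->B->sink has bottleneck 3 > 0.
Pushing 3 along it raises the flow to 4, so the given flow is not maximum.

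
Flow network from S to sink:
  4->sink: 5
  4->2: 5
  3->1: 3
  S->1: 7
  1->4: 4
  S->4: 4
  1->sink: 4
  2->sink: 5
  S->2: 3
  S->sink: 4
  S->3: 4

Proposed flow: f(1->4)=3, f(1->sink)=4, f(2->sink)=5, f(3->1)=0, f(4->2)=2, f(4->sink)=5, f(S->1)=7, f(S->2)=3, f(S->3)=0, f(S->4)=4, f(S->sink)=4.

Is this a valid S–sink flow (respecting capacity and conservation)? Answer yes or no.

Every edge has 0 ≤ f(e) ≤ cap(e).
At each intermediate node, inflow equals outflow.

Yes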